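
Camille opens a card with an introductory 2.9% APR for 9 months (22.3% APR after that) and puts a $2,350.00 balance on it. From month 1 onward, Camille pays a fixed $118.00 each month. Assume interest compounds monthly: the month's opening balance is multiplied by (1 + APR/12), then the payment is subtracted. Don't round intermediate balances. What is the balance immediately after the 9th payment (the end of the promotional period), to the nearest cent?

Promo months 1–9 at r₀ = 2.9%/12 = 0.00241667; months 10+ at r₁ = 22.3%/12 = 0.0185833.
After month 9: iterate B ← B·(1+r₀) − $118.00 for 9 months → $1,329.29.

$1,329.29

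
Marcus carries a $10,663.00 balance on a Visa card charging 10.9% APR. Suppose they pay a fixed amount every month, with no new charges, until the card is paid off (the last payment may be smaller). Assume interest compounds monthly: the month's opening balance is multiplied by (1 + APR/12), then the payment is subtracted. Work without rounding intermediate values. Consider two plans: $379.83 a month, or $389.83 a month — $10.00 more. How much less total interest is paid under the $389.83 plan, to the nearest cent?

Monthly rate r = 10.9%/12 = 0.908333% = 0.00908333.
At $379.83/mo: n = ⌈−ln(1 − rB₀/P)/ln(1+r)⌉ = 33 payments (last $210.99); total interest = total paid − $10,663.00 = $1,702.55.
At $389.83/mo: 32 payments (last $229.49); total interest $1,651.22.
Interest saved = $1,702.55 − $1,651.22 = $51.33.

$51.33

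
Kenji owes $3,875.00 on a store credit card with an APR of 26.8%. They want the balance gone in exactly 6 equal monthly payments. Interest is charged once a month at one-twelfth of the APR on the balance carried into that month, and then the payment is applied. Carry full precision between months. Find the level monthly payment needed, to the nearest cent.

$697.24

Monthly rate r = 26.8%/12 = 2.23333% = 0.0223333.
Level-payment amortization: P = B₀·r / (1 − (1+r)^(−n)) = 3875.00·0.0223333 / (1 − 1.02233^(−6)).
Denominator 1 − (1+r)^(−6) = 0.12411947.
P = 86.5417 / 0.12411947 ≈ 697.24.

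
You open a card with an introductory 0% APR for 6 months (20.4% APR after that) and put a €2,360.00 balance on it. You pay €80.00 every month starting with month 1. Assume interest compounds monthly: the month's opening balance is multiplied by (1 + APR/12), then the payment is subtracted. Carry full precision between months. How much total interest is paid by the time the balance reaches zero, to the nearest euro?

€540

Promo months 1–6 at r₀ = 0%/12 = 0; months 7+ at r₁ = 20.4%/12 = 0.017.
After month 6 (no interest yet): B = €2,360.00 − 6·€80.00 = €1,880.00.
Then at r₁ with €80.00/mo: n₂ = −ln(1 − r₁·B/P)/ln(1+r₁) ≈ 30.25 → 31 more payments.
Total paid = 36·€80.00 + €20.44 = €2,900.44; interest = €2,900.44 − €2,360.00 = €540.44.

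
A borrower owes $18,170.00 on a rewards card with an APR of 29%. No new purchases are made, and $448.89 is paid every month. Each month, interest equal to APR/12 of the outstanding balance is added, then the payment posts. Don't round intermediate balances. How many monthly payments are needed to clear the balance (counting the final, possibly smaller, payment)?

161 payments

Monthly rate r = 29%/12 = 2.41667% = 0.0241667.
Recurrence: B ← B·(1+r) − $448.89.
Month 1: interest $439.11; balance after payment $18,160.22.
Month 2: interest $438.87; balance after payment $18,150.20.
Closed form: n = −ln(1 − rB₀/P)/ln(1+r) = −ln(0.021791)/ln(1.02417) ≈ 160.234, so the balance reaches zero during payment 161.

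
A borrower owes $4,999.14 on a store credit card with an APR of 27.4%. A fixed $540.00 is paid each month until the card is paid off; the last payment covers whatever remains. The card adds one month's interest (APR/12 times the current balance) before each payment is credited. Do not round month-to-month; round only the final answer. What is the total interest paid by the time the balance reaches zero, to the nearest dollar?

$682

Monthly rate r = 27.4%/12 = 2.28333% = 0.0228333.
Payoff takes n = ⌈−ln(1 − rB₀/P)/ln(1+r)⌉ = ⌈10.519⌉ = 11 payments; the last is $281.60.
Total paid = 10·$540.00 + $281.60 = $5,681.60.
Total interest = total paid − principal = $5,681.60 − $4,999.14 = $682.46.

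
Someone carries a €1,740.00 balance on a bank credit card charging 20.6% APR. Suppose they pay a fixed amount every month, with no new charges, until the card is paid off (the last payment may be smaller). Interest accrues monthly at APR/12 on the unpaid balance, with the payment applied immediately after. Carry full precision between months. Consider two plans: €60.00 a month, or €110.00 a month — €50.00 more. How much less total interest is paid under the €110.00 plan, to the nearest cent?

Monthly rate r = 20.6%/12 = 1.71667% = 0.0171667.
At €60.00/mo: n = ⌈−ln(1 − rB₀/P)/ln(1+r)⌉ = 41 payments (last €28.27); total interest = total paid − €1,740.00 = €688.27.
At €110.00/mo: 19 payments (last €67.77); total interest €307.77.
Interest saved = €688.27 − €307.77 = €380.50.

€380.50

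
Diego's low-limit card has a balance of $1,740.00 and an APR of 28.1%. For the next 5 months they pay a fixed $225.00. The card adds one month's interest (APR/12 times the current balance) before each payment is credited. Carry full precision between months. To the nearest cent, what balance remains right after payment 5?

$774.56

Monthly rate r = 28.1%/12 = 2.34167% = 0.0234167.
Each month: B ← B·(1+r) − $225.00.
Month 1: interest $40.75; balance after payment $1,555.74.
Month 2: interest $36.43; balance after payment $1,367.18.
Month 3: interest $32.01; balance after payment $1,174.19.
Month 4: interest $27.50; balance after payment $976.69.
Month 5: interest $22.87; balance after payment $774.56.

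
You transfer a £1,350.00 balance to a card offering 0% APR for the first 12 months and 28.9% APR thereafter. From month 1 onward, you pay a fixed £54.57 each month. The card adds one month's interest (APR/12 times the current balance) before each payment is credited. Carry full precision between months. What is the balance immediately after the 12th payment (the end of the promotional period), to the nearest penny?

£695.16

Promo months 1–12 at r₀ = 0%/12 = 0; months 13+ at r₁ = 28.9%/12 = 0.0240833.
After month 12 (no interest yet): B = £1,350.00 − 12·£54.57 = £695.16.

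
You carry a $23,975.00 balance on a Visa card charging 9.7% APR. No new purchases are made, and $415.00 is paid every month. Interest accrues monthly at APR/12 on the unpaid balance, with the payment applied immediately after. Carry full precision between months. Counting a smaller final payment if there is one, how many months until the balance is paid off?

79 months

Monthly rate r = 9.7%/12 = 0.808333% = 0.00808333.
Recurrence: B ← B·(1+r) − $415.00.
Month 1: interest $193.80; balance after payment $23,753.80.
Month 2: interest $192.01; balance after payment $23,530.81.
Closed form: n = −ln(1 − rB₀/P)/ln(1+r) = −ln(0.53302)/ln(1.00808) ≈ 78.154, so the balance reaches zero during payment 79.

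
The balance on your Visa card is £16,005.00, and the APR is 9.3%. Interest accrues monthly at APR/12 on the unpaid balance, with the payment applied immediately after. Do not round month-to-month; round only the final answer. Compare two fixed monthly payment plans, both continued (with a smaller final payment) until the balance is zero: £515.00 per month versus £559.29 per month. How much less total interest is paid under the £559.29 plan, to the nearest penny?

Monthly rate r = 9.3%/12 = 0.775% = 0.00775.
At £515.00/mo: n = ⌈−ln(1 − rB₀/P)/ln(1+r)⌉ = 36 payments (last £357.59); total interest = total paid − £16,005.00 = £2,377.59.
At £559.29/mo: 33 payments (last £268.64); total interest £2,160.92.
Interest saved = £2,377.59 − £2,160.92 = £216.67.

£216.67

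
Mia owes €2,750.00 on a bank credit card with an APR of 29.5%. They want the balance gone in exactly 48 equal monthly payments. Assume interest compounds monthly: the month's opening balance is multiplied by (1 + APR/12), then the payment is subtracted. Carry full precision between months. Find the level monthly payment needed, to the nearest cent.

€98.22

Monthly rate r = 29.5%/12 = 2.45833% = 0.0245833.
Level-payment amortization: P = B₀·r / (1 − (1+r)^(−n)) = 2750.00·0.0245833 / (1 − 1.02458^(−48)).
Denominator 1 − (1+r)^(−48) = 0.688304722.
P = 67.6042 / 0.688304722 ≈ 98.22.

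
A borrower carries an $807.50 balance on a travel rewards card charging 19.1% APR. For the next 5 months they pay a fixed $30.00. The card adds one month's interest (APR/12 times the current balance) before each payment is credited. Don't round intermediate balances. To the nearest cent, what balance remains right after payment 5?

$718.99

Monthly rate r = 19.1%/12 = 1.59167% = 0.0159167.
Each month: B ← B·(1+r) − $30.00.
Month 1: interest $12.85; balance after payment $790.35.
Month 2: interest $12.58; balance after payment $772.93.
Month 3: interest $12.30; balance after payment $755.23.
Month 4: interest $12.02; balance after payment $737.26.
Month 5: interest $11.73; balance after payment $718.99.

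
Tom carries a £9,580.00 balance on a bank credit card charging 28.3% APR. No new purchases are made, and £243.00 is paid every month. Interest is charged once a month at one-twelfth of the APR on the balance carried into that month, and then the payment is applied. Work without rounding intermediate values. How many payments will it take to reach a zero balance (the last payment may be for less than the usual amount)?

114 months

Monthly rate r = 28.3%/12 = 2.35833% = 0.0235833.
Recurrence: B ← B·(1+r) − £243.00.
Month 1: interest £225.93; balance after payment £9,562.93.
Month 2: interest £225.53; balance after payment £9,545.45.
Closed form: n = −ln(1 − rB₀/P)/ln(1+r) = −ln(0.070254)/ln(1.02358) ≈ 113.929, so the balance reaches zero during payment 114.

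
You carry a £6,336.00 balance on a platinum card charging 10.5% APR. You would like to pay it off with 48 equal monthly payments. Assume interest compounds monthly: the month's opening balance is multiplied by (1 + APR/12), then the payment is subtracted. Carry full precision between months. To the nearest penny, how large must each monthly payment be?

£162.22

Monthly rate r = 10.5%/12 = 0.875% = 0.00875.
Level-payment amortization: P = B₀·r / (1 − (1+r)^(−n)) = 6336.00·0.00875 / (1 − 1.00875^(−48)).
Denominator 1 − (1+r)^(−48) = 0.341751756.
P = 55.44 / 0.341751756 ≈ 162.22.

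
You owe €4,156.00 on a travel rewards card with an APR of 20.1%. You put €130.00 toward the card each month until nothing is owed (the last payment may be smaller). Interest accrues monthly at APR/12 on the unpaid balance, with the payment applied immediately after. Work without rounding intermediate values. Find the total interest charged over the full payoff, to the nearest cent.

Monthly rate r = 20.1%/12 = 1.675% = 0.01675.
Payoff takes n = ⌈−ln(1 − rB₀/P)/ln(1+r)⌉ = ⌈46.159⌉ = 47 payments; the last is €20.82.
Total paid = 46·€130.00 + €20.82 = €6,000.82.
Total interest = total paid − principal = €6,000.82 − €4,156.00 = €1,844.82.

€1,844.82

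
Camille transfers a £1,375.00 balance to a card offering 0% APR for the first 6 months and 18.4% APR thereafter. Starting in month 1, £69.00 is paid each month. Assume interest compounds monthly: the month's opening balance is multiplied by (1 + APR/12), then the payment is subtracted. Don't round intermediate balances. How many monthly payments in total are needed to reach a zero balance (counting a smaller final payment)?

Promo months 1–6 at r₀ = 0%/12 = 0; months 7+ at r₁ = 18.4%/12 = 0.0153333.
After month 6 (no interest yet): B = £1,375.00 − 6·£69.00 = £961.00.
Then at r₁ with £69.00/mo: n₂ = −ln(1 − r₁·B/P)/ln(1+r₁) ≈ 15.79 → 16 more payments.

22 payments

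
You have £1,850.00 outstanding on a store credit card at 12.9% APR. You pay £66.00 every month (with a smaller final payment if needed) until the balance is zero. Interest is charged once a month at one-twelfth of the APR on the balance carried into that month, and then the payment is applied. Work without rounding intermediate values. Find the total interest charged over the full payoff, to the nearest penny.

£363.36

Monthly rate r = 12.9%/12 = 1.075% = 0.01075.
Payoff takes n = ⌈−ln(1 − rB₀/P)/ln(1+r)⌉ = ⌈33.534⌉ = 34 payments; the last is £35.36.
Total paid = 33·£66.00 + £35.36 = £2,213.36.
Total interest = total paid − principal = £2,213.36 − £1,850.00 = £363.36.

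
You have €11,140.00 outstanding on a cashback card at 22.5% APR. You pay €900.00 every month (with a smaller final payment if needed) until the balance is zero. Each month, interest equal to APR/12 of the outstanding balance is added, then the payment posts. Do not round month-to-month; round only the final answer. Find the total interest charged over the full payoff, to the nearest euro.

€1,655

Monthly rate r = 22.5%/12 = 1.875% = 0.01875.
Payoff takes n = ⌈−ln(1 − rB₀/P)/ln(1+r)⌉ = ⌈14.216⌉ = 15 payments; the last is €195.44.
Total paid = 14·€900.00 + €195.44 = €12,795.44.
Total interest = total paid − principal = €12,795.44 − €11,140.00 = €1,655.44.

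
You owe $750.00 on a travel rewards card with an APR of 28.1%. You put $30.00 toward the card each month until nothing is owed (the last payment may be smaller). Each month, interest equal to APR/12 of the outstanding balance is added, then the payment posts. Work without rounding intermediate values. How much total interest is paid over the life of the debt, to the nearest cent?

Monthly rate r = 28.1%/12 = 2.34167% = 0.0234167.
Payoff takes n = ⌈−ln(1 − rB₀/P)/ln(1+r)⌉ = ⌈38.039⌉ = 39 payments; the last is $1.19.
Total paid = 38·$30.00 + $1.19 = $1,141.19.
Total interest = total paid − principal = $1,141.19 − $750.00 = $391.19.

$391.19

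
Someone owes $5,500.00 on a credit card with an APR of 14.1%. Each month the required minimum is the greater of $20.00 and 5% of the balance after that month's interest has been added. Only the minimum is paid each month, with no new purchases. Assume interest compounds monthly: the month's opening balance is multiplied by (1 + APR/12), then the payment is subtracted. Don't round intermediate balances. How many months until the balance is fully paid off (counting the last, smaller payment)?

Monthly rate r = 14.1%/12 = 1.175% = 0.01175.
While 5% of the post-interest balance exceeds $20.00, each month B ← (B·(1+r))·(1 − 0.05), i.e. B shrinks by the factor (1+r)·0.95 = 0.96116.
This holds for months 1–67. Entering month 68 the balance is $387.03; 5% of the post-interest balance is now below $20.00, so the flat $20.00 minimum applies from here.
From month 68 a fixed $20.00 at rate r clears $387.03 in 23 more payments. Total: 67 + 23 = 90 months.

90 months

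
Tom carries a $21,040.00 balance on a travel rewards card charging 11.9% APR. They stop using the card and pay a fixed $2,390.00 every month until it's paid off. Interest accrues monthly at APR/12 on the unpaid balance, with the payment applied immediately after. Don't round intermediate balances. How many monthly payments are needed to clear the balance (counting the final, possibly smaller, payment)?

10 months

Monthly rate r = 11.9%/12 = 0.991667% = 0.00991667.
Recurrence: B ← B·(1+r) − $2,390.00.
Month 1: interest $208.65; balance after payment $18,858.65.
Month 2: interest $187.01; balance after payment $16,655.66.
Closed form: n = −ln(1 − rB₀/P)/ln(1+r) = −ln(0.9127)/ln(1.00992) ≈ 9.257, so the balance reaches zero during payment 10.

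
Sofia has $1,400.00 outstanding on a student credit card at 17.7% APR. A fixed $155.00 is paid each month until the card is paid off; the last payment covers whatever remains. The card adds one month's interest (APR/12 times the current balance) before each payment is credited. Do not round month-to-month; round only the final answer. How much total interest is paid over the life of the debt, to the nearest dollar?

Monthly rate r = 17.7%/12 = 1.475% = 0.01475.
Payoff takes n = ⌈−ln(1 − rB₀/P)/ln(1+r)⌉ = ⌈9.765⌉ = 10 payments; the last is $118.73.
Total paid = 9·$155.00 + $118.73 = $1,513.73.
Total interest = total paid − principal = $1,513.73 − $1,400.00 = $113.73.

$114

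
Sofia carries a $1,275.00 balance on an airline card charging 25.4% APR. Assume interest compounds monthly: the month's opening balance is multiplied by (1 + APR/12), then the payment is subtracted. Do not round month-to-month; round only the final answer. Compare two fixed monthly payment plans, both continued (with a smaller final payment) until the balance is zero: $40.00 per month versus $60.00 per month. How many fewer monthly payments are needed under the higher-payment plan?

25 fewer payments

Monthly rate r = 25.4%/12 = 2.11667% = 0.0211667.
At $40.00/mo: n = ⌈−ln(1 − rB₀/P)/ln(1+r)⌉ = 54 payments (last $24.63); total interest = total paid − $1,275.00 = $869.63.
At $60.00/mo: 29 payments (last $31.60); total interest $436.60.
Payments saved = 54 − 29 = 25.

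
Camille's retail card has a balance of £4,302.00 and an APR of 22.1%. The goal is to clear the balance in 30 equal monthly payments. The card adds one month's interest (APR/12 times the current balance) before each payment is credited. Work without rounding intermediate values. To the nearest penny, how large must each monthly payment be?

Monthly rate r = 22.1%/12 = 1.84167% = 0.0184167.
Level-payment amortization: P = B₀·r / (1 − (1+r)^(−n)) = 4302.00·0.0184167 / (1 − 1.01842^(−30)).
Denominator 1 − (1+r)^(−30) = 0.421590978.
P = 79.2285 / 0.421590978 ≈ 187.93.

£187.93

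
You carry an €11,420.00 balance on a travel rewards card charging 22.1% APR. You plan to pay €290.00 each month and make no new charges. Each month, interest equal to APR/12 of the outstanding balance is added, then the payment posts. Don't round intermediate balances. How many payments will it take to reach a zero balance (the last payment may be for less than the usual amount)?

Monthly rate r = 22.1%/12 = 1.84167% = 0.0184167.
Recurrence: B ← B·(1+r) − €290.00.
Month 1: interest €210.32; balance after payment €11,340.32.
Month 2: interest €208.85; balance after payment €11,259.17.
Closed form: n = −ln(1 − rB₀/P)/ln(1+r) = −ln(0.27476)/ln(1.01842) ≈ 70.789, so the balance reaches zero during payment 71.

71 payments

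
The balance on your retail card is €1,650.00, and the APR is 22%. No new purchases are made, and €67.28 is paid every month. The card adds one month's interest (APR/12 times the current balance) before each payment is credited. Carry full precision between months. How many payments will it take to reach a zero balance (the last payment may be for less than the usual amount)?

33 payments

Monthly rate r = 22%/12 = 1.83333% = 0.0183333.
Recurrence: B ← B·(1+r) − €67.28.
Month 1: interest €30.25; balance after payment €1,612.97.
Month 2: interest €29.57; balance after payment €1,575.26.
Closed form: n = −ln(1 − rB₀/P)/ln(1+r) = −ln(0.55039)/ln(1.01833) ≈ 32.869, so the balance reaches zero during payment 33.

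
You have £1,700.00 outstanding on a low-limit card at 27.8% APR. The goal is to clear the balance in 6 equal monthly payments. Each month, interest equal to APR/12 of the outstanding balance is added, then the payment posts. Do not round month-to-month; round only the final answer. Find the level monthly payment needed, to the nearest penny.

£306.75

Monthly rate r = 27.8%/12 = 2.31667% = 0.0231667.
Level-payment amortization: P = B₀·r / (1 − (1+r)^(−n)) = 1700.00·0.0231667 / (1 − 1.02317^(−6)).
Denominator 1 − (1+r)^(−6) = 0.128391008.
P = 39.3833 / 0.128391008 ≈ 306.75.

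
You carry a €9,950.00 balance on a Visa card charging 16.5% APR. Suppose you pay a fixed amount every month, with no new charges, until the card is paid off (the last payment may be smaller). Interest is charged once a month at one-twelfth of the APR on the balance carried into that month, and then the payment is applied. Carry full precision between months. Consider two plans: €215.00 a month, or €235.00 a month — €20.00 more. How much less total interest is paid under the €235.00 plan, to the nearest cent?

€907.41

Monthly rate r = 16.5%/12 = 1.375% = 0.01375.
At €215.00/mo: n = ⌈−ln(1 − rB₀/P)/ln(1+r)⌉ = 75 payments (last €15.21); total interest = total paid − €9,950.00 = €5,975.21.
At €235.00/mo: 64 payments (last €212.80); total interest €5,067.80.
Interest saved = €5,975.21 − €5,067.80 = €907.41.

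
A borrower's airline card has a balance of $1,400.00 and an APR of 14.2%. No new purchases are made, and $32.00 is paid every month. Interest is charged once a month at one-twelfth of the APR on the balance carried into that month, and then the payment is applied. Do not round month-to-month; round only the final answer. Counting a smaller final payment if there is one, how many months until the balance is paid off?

Monthly rate r = 14.2%/12 = 1.18333% = 0.0118333.
Recurrence: B ← B·(1+r) − $32.00.
Month 1: interest $16.57; balance after payment $1,384.57.
Month 2: interest $16.38; balance after payment $1,368.95.
Closed form: n = −ln(1 − rB₀/P)/ln(1+r) = −ln(0.48229)/ln(1.01183) ≈ 61.987, so the balance reaches zero during payment 62.

62 payments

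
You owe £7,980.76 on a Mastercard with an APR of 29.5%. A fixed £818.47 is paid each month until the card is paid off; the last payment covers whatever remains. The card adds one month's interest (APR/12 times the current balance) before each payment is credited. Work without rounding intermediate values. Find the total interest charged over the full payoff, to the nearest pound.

Monthly rate r = 29.5%/12 = 2.45833% = 0.0245833.
Payoff takes n = ⌈−ln(1 − rB₀/P)/ln(1+r)⌉ = ⌈11.284⌉ = 12 payments; the last is £234.77.
Total paid = 11·£818.47 + £234.77 = £9,237.94.
Total interest = total paid − principal = £9,237.94 − £7,980.76 = £1,257.18.

£1,257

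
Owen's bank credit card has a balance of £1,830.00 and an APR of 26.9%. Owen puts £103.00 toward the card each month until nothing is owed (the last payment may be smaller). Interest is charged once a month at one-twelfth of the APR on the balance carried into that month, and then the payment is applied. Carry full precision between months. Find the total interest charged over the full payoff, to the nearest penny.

Monthly rate r = 26.9%/12 = 2.24167% = 0.0224167.
Payoff takes n = ⌈−ln(1 − rB₀/P)/ln(1+r)⌉ = ⌈22.913⌉ = 23 payments; the last is £94.11.
Total paid = 22·£103.00 + £94.11 = £2,360.11.
Total interest = total paid − principal = £2,360.11 − £1,830.00 = £530.11.

£530.11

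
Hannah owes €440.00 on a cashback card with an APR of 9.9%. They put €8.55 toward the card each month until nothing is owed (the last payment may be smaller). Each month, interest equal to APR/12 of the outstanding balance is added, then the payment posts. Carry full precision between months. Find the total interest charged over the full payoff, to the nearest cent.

€135.08

Monthly rate r = 9.9%/12 = 0.825% = 0.00825.
Payoff takes n = ⌈−ln(1 − rB₀/P)/ln(1+r)⌉ = ⌈67.261⌉ = 68 payments; the last is €2.23.
Total paid = 67·€8.55 + €2.23 = €575.08.
Total interest = total paid − principal = €575.08 − €440.00 = €135.08.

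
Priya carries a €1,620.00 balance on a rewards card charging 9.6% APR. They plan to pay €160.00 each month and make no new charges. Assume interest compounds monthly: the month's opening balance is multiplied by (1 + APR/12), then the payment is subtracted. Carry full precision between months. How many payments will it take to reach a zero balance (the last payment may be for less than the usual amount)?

11 months

Monthly rate r = 9.6%/12 = 0.8% = 0.008.
Recurrence: B ← B·(1+r) − €160.00.
Month 1: interest €12.96; balance after payment €1,472.96.
Month 2: interest €11.78; balance after payment €1,324.74.
Closed form: n = −ln(1 − rB₀/P)/ln(1+r) = −ln(0.919)/ln(1.008) ≈ 10.601, so the balance reaches zero during payment 11.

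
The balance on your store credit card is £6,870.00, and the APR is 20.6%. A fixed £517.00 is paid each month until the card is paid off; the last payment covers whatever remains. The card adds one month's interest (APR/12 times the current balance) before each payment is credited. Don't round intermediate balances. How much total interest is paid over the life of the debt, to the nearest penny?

Monthly rate r = 20.6%/12 = 1.71667% = 0.0171667.
Payoff takes n = ⌈−ln(1 − rB₀/P)/ln(1+r)⌉ = ⌈15.212⌉ = 16 payments; the last is £110.20.
Total paid = 15·£517.00 + £110.20 = £7,865.20.
Total interest = total paid − principal = £7,865.20 − £6,870.00 = £995.20.

£995.20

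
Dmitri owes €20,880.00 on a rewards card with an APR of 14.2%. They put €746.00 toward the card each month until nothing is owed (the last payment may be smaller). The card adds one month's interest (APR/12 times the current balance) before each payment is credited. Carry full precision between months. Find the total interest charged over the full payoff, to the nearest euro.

€4,631

Monthly rate r = 14.2%/12 = 1.18333% = 0.0118333.
Payoff takes n = ⌈−ln(1 − rB₀/P)/ln(1+r)⌉ = ⌈34.196⌉ = 35 payments; the last is €147.08.
Total paid = 34·€746.00 + €147.08 = €25,511.08.
Total interest = total paid − principal = €25,511.08 − €20,880.00 = €4,631.08.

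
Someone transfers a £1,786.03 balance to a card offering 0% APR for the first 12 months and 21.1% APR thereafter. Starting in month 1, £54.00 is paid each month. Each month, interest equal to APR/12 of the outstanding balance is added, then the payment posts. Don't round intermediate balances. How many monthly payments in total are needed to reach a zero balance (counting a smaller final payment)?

39 payments

Promo months 1–12 at r₀ = 0%/12 = 0; months 13+ at r₁ = 21.1%/12 = 0.0175833.
After month 12 (no interest yet): B = £1,786.03 − 12·£54.00 = £1,138.03.
Then at r₁ with £54.00/mo: n₂ = −ln(1 − r₁·B/P)/ln(1+r₁) ≈ 26.56 → 27 more payments.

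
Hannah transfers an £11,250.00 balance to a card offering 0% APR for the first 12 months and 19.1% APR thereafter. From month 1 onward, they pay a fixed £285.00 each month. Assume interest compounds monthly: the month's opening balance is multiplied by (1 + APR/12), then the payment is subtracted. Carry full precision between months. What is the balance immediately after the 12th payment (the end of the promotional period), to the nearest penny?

£7,830.00

Promo months 1–12 at r₀ = 0%/12 = 0; months 13+ at r₁ = 19.1%/12 = 0.0159167.
After month 12 (no interest yet): B = £11,250.00 − 12·£285.00 = £7,830.00.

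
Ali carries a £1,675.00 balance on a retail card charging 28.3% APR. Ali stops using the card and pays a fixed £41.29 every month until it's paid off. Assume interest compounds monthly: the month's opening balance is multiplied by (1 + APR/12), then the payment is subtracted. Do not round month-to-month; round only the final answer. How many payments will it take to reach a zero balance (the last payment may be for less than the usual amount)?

135 payments

Monthly rate r = 28.3%/12 = 2.35833% = 0.0235833.
Recurrence: B ← B·(1+r) − £41.29.
Month 1: interest £39.50; balance after payment £1,673.21.
Month 2: interest £39.46; balance after payment £1,671.38.
Closed form: n = −ln(1 − rB₀/P)/ln(1+r) = −ln(0.043301)/ln(1.02358) ≈ 134.690, so the balance reaches zero during payment 135.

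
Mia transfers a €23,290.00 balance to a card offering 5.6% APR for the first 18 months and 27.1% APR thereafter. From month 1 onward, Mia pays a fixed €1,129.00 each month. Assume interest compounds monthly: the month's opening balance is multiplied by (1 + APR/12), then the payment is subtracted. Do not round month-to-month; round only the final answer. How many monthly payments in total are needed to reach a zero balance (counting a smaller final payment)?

Promo months 1–18 at r₀ = 5.6%/12 = 0.00466667; months 19+ at r₁ = 27.1%/12 = 0.0225833.
After month 18: iterate B ← B·(1+r₀) − €1,129.00 for 18 months → €4,177.40.
Then at r₁ with €1,129.00/mo: n₂ = −ln(1 − r₁·B/P)/ln(1+r₁) ≈ 3.91 → 4 more payments.

22 payments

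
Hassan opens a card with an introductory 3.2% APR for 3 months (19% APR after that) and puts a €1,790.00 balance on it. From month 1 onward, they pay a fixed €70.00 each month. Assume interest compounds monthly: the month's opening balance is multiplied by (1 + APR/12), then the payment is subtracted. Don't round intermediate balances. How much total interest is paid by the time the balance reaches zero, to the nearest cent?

€412.27

Promo months 1–3 at r₀ = 3.2%/12 = 0.00266667; months 4+ at r₁ = 19%/12 = 0.0158333.
After month 3: iterate B ← B·(1+r₀) − €70.00 for 3 months → €1,593.80.
Then at r₁ with €70.00/mo: n₂ = −ln(1 − r₁·B/P)/ln(1+r₁) ≈ 28.46 → 29 more payments.
Total paid = 31·€70.00 + €32.27 = €2,202.27; interest = €2,202.27 − €1,790.00 = €412.27.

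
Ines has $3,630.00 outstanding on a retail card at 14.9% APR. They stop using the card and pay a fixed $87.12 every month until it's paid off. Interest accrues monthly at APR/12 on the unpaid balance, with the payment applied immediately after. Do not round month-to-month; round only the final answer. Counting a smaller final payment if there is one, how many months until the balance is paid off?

Monthly rate r = 14.9%/12 = 1.24167% = 0.0124167.
Recurrence: B ← B·(1+r) − $87.12.
Month 1: interest $45.07; balance after payment $3,587.95.
Month 2: interest $44.55; balance after payment $3,545.38.
Closed form: n = −ln(1 − rB₀/P)/ln(1+r) = −ln(0.48264)/ln(1.01242) ≈ 59.034, so the balance reaches zero during payment 60.

60 months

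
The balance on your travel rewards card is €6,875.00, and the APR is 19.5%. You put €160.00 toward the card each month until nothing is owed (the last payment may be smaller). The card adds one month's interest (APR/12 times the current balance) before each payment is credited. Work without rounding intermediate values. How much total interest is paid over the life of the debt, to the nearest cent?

€5,017.86

Monthly rate r = 19.5%/12 = 1.625% = 0.01625.
Payoff takes n = ⌈−ln(1 − rB₀/P)/ln(1+r)⌉ = ⌈74.329⌉ = 75 payments; the last is €52.86.
Total paid = 74·€160.00 + €52.86 = €11,892.86.
Total interest = total paid − principal = €11,892.86 − €6,875.00 = €5,017.86.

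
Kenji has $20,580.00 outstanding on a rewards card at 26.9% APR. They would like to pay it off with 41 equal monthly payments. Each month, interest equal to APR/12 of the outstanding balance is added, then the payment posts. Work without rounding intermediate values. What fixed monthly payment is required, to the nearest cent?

Monthly rate r = 26.9%/12 = 2.24167% = 0.0224167.
Level-payment amortization: P = B₀·r / (1 − (1+r)^(−n)) = 20580.00·0.0224167 / (1 − 1.02242^(−41)).
Denominator 1 − (1+r)^(−41) = 0.597046193.
P = 461.335 / 0.597046193 ≈ 772.70.

$772.70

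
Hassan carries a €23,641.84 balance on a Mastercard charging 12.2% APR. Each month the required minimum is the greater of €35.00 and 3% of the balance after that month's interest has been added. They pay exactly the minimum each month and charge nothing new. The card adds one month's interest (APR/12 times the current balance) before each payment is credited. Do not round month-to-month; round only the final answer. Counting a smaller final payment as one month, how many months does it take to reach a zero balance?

Monthly rate r = 12.2%/12 = 1.01667% = 0.0101667.
While 3% of the post-interest balance exceeds €35.00, each month B ← (B·(1+r))·(1 − 0.03), i.e. B shrinks by the factor (1+r)·0.97 = 0.97986.
This holds for months 1–149. Entering month 150 the balance is €1,140.86; 3% of the post-interest balance is now below €35.00, so the flat €35.00 minimum applies from here.
From month 150 a fixed €35.00 at rate r clears €1,140.86 in 40 more payments. Total: 149 + 40 = 189 months.

189 months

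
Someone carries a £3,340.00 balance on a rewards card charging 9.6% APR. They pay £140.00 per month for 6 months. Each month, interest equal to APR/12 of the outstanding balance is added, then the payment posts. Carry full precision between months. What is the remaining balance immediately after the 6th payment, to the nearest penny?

£2,646.58

Monthly rate r = 9.6%/12 = 0.8% = 0.008.
Each month: B ← B·(1+r) − £140.00.
Month 1: interest £26.72; balance after payment £3,226.72.
Month 2: interest £25.81; balance after payment £3,112.53.
Month 3: interest £24.90; balance after payment £2,997.43.
Month 4: interest £23.98; balance after payment £2,881.41.
Month 5: interest £23.05; balance after payment £2,764.46.
Month 6: interest £22.12; balance after payment £2,646.58.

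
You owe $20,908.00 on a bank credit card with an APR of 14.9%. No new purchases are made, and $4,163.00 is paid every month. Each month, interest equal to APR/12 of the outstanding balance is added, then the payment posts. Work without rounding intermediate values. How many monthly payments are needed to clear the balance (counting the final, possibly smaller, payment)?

Monthly rate r = 14.9%/12 = 1.24167% = 0.0124167.
Recurrence: B ← B·(1+r) − $4,163.00.
Month 1: interest $259.61; balance after payment $17,004.61.
Month 2: interest $211.14; balance after payment $13,052.75.
Month 3: interest $162.07; balance after payment $9,051.82.
Month 4: interest $112.39; balance after payment $5,001.21.
Month 5: interest $62.10; balance after payment $900.31.
Month 6: interest $11.18; balance after payment $0.00.

6 payments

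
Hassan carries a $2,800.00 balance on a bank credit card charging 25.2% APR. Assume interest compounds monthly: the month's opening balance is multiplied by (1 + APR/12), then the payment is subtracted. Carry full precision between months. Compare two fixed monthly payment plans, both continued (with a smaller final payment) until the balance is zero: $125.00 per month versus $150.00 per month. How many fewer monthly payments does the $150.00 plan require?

7 fewer payments

Monthly rate r = 25.2%/12 = 2.1% = 0.021.
At $125.00/mo: n = ⌈−ln(1 − rB₀/P)/ln(1+r)⌉ = 31 payments (last $73.44); total interest = total paid − $2,800.00 = $1,023.44.
At $150.00/mo: 24 payments (last $141.42); total interest $791.42.
Payments saved = 31 − 24 = 7.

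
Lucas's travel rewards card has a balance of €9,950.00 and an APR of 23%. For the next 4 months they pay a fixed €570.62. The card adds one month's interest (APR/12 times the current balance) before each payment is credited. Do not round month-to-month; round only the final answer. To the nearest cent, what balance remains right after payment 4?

€8,386.10

Monthly rate r = 23%/12 = 1.91667% = 0.0191667.
Each month: B ← B·(1+r) − €570.62.
Month 1: interest €190.71; balance after payment €9,570.09.
Month 2: interest €183.43; balance after payment €9,182.90.
Month 3: interest €176.01; balance after payment €8,788.28.
Month 4: interest €168.44; balance after payment €8,386.10.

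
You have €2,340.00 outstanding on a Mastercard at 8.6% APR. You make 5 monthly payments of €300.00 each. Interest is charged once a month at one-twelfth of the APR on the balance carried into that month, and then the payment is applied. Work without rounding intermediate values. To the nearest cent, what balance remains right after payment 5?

€903.41

Monthly rate r = 8.6%/12 = 0.716667% = 0.00716667.
Each month: B ← B·(1+r) − €300.00.
Month 1: interest €16.77; balance after payment €2,056.77.
Month 2: interest €14.74; balance after payment €1,771.51.
Month 3: interest €12.70; balance after payment €1,484.21.
Month 4: interest €10.64; balance after payment €1,194.84.
Month 5: interest €8.56; balance after payment €903.41.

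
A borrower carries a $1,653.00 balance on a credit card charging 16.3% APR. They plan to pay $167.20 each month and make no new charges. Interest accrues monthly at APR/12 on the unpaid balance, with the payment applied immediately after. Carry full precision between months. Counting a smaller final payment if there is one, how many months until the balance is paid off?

11 months

Monthly rate r = 16.3%/12 = 1.35833% = 0.0135833.
Recurrence: B ← B·(1+r) − $167.20.
Month 1: interest $22.45; balance after payment $1,508.25.
Month 2: interest $20.49; balance after payment $1,361.54.
Closed form: n = −ln(1 − rB₀/P)/ln(1+r) = −ln(0.86571)/ln(1.01358) ≈ 10.688, so the balance reaches zero during payment 11.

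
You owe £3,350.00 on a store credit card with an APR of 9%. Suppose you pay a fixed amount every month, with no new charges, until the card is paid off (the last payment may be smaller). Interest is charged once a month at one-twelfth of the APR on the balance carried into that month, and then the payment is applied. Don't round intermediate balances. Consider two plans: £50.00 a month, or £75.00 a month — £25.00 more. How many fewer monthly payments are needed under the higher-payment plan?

Monthly rate r = 9%/12 = 0.75% = 0.0075.
At £50.00/mo: n = ⌈−ln(1 − rB₀/P)/ln(1+r)⌉ = 94 payments (last £21.88); total interest = total paid − £3,350.00 = £1,321.88.
At £75.00/mo: 55 payments (last £45.03); total interest £745.03.
Payments saved = 94 − 55 = 39.

39 fewer payments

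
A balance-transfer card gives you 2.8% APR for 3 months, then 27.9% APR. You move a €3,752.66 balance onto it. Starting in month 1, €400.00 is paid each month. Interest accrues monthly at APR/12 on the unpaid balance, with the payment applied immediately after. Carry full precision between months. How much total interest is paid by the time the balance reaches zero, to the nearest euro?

€271

Promo months 1–3 at r₀ = 2.8%/12 = 0.00233333; months 4+ at r₁ = 27.9%/12 = 0.02325.
After month 3: iterate B ← B·(1+r₀) − €400.00 for 3 months → €2,576.19.
Then at r₁ with €400.00/mo: n₂ = −ln(1 − r₁·B/P)/ln(1+r₁) ≈ 7.06 → 8 more payments.
Total paid = 10·€400.00 + €23.35 = €4,023.35; interest = €4,023.35 − €3,752.66 = €270.69.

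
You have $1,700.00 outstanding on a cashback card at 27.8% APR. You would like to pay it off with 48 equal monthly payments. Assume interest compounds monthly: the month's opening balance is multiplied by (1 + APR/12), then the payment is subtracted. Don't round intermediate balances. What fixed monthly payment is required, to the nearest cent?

$59.05

Monthly rate r = 27.8%/12 = 2.31667% = 0.0231667.
Level-payment amortization: P = B₀·r / (1 − (1+r)^(−n)) = 1700.00·0.0231667 / (1 − 1.02317^(−48)).
Denominator 1 − (1+r)^(−48) = 0.66690078.
P = 39.3833 / 0.66690078 ≈ 59.05.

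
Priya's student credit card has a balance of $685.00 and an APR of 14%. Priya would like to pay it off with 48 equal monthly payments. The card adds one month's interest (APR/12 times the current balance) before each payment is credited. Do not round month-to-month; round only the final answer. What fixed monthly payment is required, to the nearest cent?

Monthly rate r = 14%/12 = 1.16667% = 0.0116667.
Level-payment amortization: P = B₀·r / (1 − (1+r)^(−n)) = 685.00·0.0116667 / (1 − 1.01167^(−48)).
Denominator 1 − (1+r)^(−48) = 0.42693637.
P = 7.99167 / 0.42693637 ≈ 18.72.

$18.72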